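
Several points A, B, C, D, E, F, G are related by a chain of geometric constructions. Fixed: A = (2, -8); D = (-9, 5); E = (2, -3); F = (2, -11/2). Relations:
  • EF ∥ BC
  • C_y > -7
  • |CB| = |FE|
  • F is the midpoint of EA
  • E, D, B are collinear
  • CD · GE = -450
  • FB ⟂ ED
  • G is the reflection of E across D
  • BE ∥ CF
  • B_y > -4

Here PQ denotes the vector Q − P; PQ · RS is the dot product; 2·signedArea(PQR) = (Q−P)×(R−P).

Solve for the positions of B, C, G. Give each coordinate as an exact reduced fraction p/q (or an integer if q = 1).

1. B_x = 118/37  [E, D, B are collinear ∩ FB ⟂ ED]
2. B_y = -143/37  [E, D, B are collinear ∩ FB ⟂ ED]
   → B = (118/37, -143/37)
3. C_x = 118/37  [BE ∥ CF ∩ EF ∥ BC]
4. C_y = -471/74  [BE ∥ CF ∩ EF ∥ BC]
   → C = (118/37, -471/74)
5. G_x = -20  [G is the reflection of E across D]
6. G_y = 13  [G is the reflection of E across D]
   → G = (-20, 13)

B = (118/37, -143/37)
C = (118/37, -471/74)
G = (-20, 13)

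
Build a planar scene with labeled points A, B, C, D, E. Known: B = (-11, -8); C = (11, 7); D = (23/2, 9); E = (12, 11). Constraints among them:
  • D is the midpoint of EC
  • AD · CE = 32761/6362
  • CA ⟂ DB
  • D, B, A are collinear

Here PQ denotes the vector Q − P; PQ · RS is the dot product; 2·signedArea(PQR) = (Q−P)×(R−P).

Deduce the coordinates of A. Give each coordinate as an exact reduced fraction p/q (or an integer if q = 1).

1. A_x = 32509/3181  [D, B, A are collinear ∩ CA ⟂ DB]
2. A_y = 25552/3181  [D, B, A are collinear ∩ CA ⟂ DB]
   → A = (32509/3181, 25552/3181)

A = (32509/3181, 25552/3181)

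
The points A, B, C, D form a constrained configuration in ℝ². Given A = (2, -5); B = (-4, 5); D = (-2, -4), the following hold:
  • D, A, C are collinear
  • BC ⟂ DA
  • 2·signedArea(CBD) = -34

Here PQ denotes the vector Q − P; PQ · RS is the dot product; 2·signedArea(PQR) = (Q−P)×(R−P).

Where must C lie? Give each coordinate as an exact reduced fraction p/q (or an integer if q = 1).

C = (-6, -3)

1. C_x = -6  [D, A, C are collinear ∩ BC ⟂ DA]
2. C_y = -3  [D, A, C are collinear ∩ BC ⟂ DA]
   → C = (-6, -3)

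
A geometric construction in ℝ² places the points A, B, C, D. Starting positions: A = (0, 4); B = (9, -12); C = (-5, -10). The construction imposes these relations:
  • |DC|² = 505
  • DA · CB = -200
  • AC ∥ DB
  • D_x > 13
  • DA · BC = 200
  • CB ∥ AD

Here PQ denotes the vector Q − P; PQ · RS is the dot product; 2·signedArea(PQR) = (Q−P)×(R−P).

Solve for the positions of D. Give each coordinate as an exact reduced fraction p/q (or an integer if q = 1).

D = (14, 2)

1. D_x = 14  [AC ∥ DB ∩ CB ∥ AD]
2. D_y = 2  [AC ∥ DB ∩ CB ∥ AD]
   → D = (14, 2)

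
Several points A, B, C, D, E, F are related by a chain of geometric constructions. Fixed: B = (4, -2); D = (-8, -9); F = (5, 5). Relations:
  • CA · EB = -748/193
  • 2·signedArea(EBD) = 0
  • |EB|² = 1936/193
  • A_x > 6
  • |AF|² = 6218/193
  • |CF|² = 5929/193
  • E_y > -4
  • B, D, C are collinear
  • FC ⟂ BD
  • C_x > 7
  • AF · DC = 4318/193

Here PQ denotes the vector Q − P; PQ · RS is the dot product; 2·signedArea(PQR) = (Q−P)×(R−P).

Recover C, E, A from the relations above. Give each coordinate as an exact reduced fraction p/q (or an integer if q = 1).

1. C_x = 1504/193  [B, D, C are collinear ∩ FC ⟂ BD]
2. C_y = 41/193  [B, D, C are collinear ∩ FC ⟂ BD]
   → C = (1504/193, 41/193)
3. A_x = 1300/193  [line -3048/193·x + -1778/193·y + 19812/193 = 0 ∩ |AF|² = 6218/193]
4. A_y = -78/193  [line -3048/193·x + -1778/193·y + 19812/193 = 0 ∩ |AF|² = 6218/193]
   → A = (1300/193, -78/193)
5. E_x = 244/193  [2·signedArea(EBD) = 0 ∩ CA · EB = -748/193]
6. E_y = -694/193  [2·signedArea(EBD) = 0 ∩ CA · EB = -748/193]
   → E = (244/193, -694/193)

A = (1300/193, -78/193)
C = (1504/193, 41/193)
E = (244/193, -694/193)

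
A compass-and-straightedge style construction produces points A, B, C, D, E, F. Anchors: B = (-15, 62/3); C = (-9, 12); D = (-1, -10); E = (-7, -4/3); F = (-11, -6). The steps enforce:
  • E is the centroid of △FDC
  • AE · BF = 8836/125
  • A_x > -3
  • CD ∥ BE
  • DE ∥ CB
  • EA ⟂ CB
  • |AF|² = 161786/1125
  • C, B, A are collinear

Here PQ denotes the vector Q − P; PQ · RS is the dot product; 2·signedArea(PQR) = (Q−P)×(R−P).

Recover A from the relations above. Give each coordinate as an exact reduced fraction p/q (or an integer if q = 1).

1. A_x = -264/125  [C, B, A are collinear ∩ EA ⟂ CB]
2. A_y = 769/375  [C, B, A are collinear ∩ EA ⟂ CB]
   → A = (-264/125, 769/375)

A = (-264/125, 769/375)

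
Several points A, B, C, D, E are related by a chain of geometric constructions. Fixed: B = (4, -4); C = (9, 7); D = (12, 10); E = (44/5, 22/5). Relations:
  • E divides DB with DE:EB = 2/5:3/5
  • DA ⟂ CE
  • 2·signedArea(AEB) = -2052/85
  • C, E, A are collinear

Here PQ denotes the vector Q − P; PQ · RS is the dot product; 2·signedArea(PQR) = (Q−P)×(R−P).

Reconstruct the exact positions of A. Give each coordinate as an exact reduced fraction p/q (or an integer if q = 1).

A = (786/85, 868/85)

1. A_x = 786/85  [C, E, A are collinear ∩ DA ⟂ CE]
2. A_y = 868/85  [C, E, A are collinear ∩ DA ⟂ CE]
   → A = (786/85, 868/85)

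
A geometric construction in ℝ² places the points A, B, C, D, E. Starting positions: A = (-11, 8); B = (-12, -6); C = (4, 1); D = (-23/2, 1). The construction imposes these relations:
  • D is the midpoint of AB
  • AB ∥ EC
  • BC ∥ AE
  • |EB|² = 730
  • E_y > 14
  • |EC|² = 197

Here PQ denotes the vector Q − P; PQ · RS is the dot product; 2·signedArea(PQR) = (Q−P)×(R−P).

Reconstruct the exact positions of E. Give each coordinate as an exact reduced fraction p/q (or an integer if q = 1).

1. E_x = 5  [AB ∥ EC ∩ BC ∥ AE]
2. E_y = 15  [AB ∥ EC ∩ BC ∥ AE]
   → E = (5, 15)

E = (5, 15)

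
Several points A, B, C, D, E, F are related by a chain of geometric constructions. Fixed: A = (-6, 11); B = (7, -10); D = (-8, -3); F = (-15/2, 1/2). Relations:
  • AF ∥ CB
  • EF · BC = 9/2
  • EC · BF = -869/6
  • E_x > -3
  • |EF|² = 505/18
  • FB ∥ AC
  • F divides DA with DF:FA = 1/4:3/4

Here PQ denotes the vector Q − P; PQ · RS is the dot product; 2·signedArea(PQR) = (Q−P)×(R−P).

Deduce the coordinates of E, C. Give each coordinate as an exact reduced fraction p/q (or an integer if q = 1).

1. C_x = 17/2  [AF ∥ CB ∩ FB ∥ AC]
2. C_y = 1/2  [AF ∥ CB ∩ FB ∥ AC]
   → C = (17/2, 1/2)
3. E_x = -7/3  [EF · BC = 9/2 ∩ EC · BF = -869/6]
4. E_y = -2/3  [EF · BC = 9/2 ∩ EC · BF = -869/6]
   → E = (-7/3, -2/3)

C = (17/2, 1/2)
E = (-7/3, -2/3)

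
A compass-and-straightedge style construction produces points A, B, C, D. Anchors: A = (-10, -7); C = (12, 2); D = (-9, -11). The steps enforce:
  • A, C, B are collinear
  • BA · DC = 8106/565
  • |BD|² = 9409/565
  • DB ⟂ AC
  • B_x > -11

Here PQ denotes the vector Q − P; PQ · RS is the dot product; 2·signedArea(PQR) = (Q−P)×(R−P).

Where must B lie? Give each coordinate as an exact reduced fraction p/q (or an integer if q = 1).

1. B_x = -5958/565  [A, C, B are collinear ∩ DB ⟂ AC]
2. B_y = -4081/565  [A, C, B are collinear ∩ DB ⟂ AC]
   → B = (-5958/565, -4081/565)

B = (-5958/565, -4081/565)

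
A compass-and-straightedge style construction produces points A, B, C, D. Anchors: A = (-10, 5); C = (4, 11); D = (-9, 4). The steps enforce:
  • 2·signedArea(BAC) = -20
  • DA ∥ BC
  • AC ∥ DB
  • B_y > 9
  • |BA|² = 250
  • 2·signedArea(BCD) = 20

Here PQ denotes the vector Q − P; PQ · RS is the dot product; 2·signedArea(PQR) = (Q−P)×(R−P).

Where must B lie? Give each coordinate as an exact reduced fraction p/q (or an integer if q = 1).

B = (5, 10)

1. B_x = 5  [DA ∥ BC ∩ AC ∥ DB]
2. B_y = 10  [DA ∥ BC ∩ AC ∥ DB]
   → B = (5, 10)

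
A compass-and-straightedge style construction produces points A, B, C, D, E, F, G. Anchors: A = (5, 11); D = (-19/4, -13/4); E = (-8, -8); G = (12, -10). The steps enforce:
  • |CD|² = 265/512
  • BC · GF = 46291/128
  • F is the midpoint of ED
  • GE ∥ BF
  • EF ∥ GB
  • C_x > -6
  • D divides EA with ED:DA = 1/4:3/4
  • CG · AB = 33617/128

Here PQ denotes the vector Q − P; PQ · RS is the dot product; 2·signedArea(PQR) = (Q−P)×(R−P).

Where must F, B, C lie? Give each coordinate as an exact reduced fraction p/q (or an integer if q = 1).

1. F_x = -51/8  [F is the midpoint of ED]
2. F_y = -45/8  [F is the midpoint of ED]
   → F = (-51/8, -45/8)
3. B_x = 109/8  [GE ∥ BF ∩ EF ∥ GB]
4. B_y = -61/8  [GE ∥ BF ∩ EF ∥ GB]
   → B = (109/8, -61/8)
5. C_x = -165/32  [CG · AB = 33617/128 ∩ BC · GF = 46291/128]
6. C_y = -123/32  [CG · AB = 33617/128 ∩ BC · GF = 46291/128]
   → C = (-165/32, -123/32)

B = (109/8, -61/8)
C = (-165/32, -123/32)
F = (-51/8, -45/8)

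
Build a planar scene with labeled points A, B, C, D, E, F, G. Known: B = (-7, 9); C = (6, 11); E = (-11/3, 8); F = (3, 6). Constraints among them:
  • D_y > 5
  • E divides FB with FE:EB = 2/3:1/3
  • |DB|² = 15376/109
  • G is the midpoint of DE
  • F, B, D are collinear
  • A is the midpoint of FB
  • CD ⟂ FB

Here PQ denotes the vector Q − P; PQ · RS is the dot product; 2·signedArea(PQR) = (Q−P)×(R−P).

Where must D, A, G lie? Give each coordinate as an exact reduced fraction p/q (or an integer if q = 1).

1. D_x = 477/109  [F, B, D are collinear ∩ CD ⟂ FB]
2. D_y = 609/109  [F, B, D are collinear ∩ CD ⟂ FB]
   → D = (477/109, 609/109)
3. A_x = -2  [A is the midpoint of FB]
4. A_y = 15/2  [A is the midpoint of FB]
   → A = (-2, 15/2)
5. G_x = 116/327  [G is the midpoint of DE]
6. G_y = 1481/218  [G is the midpoint of DE]
   → G = (116/327, 1481/218)

A = (-2, 15/2)
D = (477/109, 609/109)
G = (116/327, 1481/218)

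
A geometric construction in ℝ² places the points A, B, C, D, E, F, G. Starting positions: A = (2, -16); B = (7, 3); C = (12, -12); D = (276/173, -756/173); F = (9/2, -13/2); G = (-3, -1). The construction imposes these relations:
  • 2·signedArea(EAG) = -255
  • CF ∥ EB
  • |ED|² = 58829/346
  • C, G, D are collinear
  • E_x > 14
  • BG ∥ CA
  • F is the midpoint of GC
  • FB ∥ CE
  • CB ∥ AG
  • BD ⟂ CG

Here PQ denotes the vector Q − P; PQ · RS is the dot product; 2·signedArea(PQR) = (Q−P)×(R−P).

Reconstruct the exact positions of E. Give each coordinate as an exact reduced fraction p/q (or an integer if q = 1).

E = (29/2, -5/2)

1. E_x = 29/2  [CF ∥ EB ∩ FB ∥ CE]
2. E_y = -5/2  [CF ∥ EB ∩ FB ∥ CE]
   → E = (29/2, -5/2)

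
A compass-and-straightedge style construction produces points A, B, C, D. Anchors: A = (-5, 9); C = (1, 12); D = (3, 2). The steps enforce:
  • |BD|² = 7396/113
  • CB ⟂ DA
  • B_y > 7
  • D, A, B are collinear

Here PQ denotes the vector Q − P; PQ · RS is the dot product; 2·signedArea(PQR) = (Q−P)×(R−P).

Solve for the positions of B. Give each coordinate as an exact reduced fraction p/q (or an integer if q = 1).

B = (-349/113, 828/113)

1. B_x = -349/113  [D, A, B are collinear ∩ CB ⟂ DA]
2. B_y = 828/113  [D, A, B are collinear ∩ CB ⟂ DA]
   → B = (-349/113, 828/113)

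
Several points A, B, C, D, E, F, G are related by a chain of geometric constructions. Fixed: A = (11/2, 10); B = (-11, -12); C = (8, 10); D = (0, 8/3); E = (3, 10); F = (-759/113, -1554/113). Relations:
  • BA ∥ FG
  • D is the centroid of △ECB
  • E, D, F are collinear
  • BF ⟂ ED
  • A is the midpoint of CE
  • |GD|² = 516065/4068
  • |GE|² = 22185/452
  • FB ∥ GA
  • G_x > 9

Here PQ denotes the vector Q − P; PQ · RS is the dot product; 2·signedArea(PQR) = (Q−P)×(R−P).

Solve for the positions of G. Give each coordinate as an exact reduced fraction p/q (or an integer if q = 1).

G = (2211/226, 932/113)

1. G_x = 2211/226  [FB ∥ GA ∩ BA ∥ FG]
2. G_y = 932/113  [FB ∥ GA ∩ BA ∥ FG]
   → G = (2211/226, 932/113)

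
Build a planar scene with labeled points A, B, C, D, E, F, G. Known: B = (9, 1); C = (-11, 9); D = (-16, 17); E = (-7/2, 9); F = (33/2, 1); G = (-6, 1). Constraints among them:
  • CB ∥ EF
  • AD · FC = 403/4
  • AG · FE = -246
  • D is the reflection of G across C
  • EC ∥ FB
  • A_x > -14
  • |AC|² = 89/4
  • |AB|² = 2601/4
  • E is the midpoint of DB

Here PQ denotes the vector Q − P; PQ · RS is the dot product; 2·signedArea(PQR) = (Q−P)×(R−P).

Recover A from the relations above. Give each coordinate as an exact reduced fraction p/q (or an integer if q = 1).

A = (-27/2, 13)

1. A_x = -27/2  [AD · FC = 403/4 ∩ AG · FE = -246]
2. A_y = 13  [AD · FC = 403/4 ∩ AG · FE = -246]
   → A = (-27/2, 13)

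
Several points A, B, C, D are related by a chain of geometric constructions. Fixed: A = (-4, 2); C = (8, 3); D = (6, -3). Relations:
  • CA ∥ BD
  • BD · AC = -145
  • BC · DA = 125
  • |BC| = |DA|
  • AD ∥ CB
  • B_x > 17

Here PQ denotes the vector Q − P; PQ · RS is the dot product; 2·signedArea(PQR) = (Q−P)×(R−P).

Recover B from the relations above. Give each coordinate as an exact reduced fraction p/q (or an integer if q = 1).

1. B_x = 18  [CA ∥ BD ∩ AD ∥ CB]
2. B_y = -2  [CA ∥ BD ∩ AD ∥ CB]
   → B = (18, -2)

B = (18, -2)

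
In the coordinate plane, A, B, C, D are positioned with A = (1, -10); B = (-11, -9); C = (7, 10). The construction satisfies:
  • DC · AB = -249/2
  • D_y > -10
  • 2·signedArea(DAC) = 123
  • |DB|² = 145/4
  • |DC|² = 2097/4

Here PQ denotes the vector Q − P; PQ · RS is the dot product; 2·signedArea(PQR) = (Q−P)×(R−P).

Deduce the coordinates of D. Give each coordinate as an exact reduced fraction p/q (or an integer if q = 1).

1. D_x = -5  [2·signedArea(DAC) = 123 ∩ DC · AB = -249/2]
2. D_y = -19/2  [2·signedArea(DAC) = 123 ∩ DC · AB = -249/2]
   → D = (-5, -19/2)

D = (-5, -19/2)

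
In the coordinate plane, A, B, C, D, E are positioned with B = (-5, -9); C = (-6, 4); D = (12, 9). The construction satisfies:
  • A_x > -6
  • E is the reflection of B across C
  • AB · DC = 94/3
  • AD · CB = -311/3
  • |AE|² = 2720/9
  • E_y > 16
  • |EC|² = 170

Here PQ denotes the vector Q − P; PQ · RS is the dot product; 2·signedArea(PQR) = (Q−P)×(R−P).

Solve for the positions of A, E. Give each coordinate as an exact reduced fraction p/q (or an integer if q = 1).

1. A_x = -17/3  [AB · DC = 94/3 ∩ AD · CB = -311/3]
2. A_y = -1/3  [AB · DC = 94/3 ∩ AD · CB = -311/3]
   → A = (-17/3, -1/3)
3. E_x = -7  [E is the reflection of B across C]
4. E_y = 17  [E is the reflection of B across C]
   → E = (-7, 17)

A = (-17/3, -1/3)
E = (-7, 17)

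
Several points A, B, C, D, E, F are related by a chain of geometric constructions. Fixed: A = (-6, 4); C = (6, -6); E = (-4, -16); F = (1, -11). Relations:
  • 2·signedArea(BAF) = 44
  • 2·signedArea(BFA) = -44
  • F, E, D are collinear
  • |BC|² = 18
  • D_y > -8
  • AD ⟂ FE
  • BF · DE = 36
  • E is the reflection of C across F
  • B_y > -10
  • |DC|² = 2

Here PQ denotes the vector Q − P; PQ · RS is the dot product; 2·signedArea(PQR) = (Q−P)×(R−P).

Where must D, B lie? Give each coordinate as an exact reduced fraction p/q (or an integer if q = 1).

B = (3, -9)
D = (5, -7)

1. D_x = 5  [F, E, D are collinear ∩ AD ⟂ FE]
2. D_y = -7  [F, E, D are collinear ∩ AD ⟂ FE]
   → D = (5, -7)
3. B_x = 3  [2·signedArea(BAF) = 44 ∩ BF · DE = 36]
4. B_y = -9  [2·signedArea(BAF) = 44 ∩ BF · DE = 36]
   → B = (3, -9)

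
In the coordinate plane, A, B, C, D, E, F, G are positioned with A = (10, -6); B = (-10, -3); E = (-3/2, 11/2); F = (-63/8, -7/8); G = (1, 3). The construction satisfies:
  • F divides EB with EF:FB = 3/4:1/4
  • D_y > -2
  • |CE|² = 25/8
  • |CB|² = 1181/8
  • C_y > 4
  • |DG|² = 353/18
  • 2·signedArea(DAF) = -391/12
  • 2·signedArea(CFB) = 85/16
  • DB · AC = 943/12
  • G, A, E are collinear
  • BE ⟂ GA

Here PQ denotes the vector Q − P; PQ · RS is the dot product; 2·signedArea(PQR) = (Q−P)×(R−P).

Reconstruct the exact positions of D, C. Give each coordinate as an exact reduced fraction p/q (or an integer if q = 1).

1. C_x = -1/4  [line 17/8·x + -17/8·y + 153/16 = 0 ∩ |CE|² = 25/8]
2. C_y = 17/4  [line 17/8·x + -17/8·y + 153/16 = 0 ∩ |CE|² = 25/8]
   → C = (-1/4, 17/4)
3. D_x = -1/2  [2·signedArea(DAF) = -391/12 ∩ DB · AC = 943/12]
4. D_y = -7/6  [2·signedArea(DAF) = -391/12 ∩ DB · AC = 943/12]
   → D = (-1/2, -7/6)

C = (-1/4, 17/4)
D = (-1/2, -7/6)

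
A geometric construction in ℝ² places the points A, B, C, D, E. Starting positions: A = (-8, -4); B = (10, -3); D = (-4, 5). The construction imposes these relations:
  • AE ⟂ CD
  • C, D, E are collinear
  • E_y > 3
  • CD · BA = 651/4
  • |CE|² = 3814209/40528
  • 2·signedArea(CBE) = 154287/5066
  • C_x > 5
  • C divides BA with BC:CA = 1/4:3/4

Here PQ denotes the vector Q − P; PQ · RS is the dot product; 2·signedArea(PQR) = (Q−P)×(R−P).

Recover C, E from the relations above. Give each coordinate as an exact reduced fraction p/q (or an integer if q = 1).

C = (11/2, -13/4)
E = (-4622/2533, 7880/2533)

1. C_x = 11/2  [C divides BA with BC:CA = 1/4:3/4]
2. C_y = -13/4  [C divides BA with BC:CA = 1/4:3/4]
   → C = (11/2, -13/4)
3. E_x = -4622/2533  [C, D, E are collinear ∩ AE ⟂ CD]
4. E_y = 7880/2533  [C, D, E are collinear ∩ AE ⟂ CD]
   → E = (-4622/2533, 7880/2533)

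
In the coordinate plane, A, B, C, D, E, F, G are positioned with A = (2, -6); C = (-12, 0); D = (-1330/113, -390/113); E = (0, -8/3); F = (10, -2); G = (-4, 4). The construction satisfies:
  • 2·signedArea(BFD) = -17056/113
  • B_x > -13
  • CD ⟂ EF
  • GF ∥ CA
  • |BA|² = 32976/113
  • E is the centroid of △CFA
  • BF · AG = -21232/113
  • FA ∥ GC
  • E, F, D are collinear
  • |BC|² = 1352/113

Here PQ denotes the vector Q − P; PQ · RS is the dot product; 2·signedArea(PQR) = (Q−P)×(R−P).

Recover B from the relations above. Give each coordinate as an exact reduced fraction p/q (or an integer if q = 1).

1. B_x = -1382/113  [2·signedArea(BFD) = -17056/113 ∩ BF · AG = -21232/113]
2. B_y = 390/113  [2·signedArea(BFD) = -17056/113 ∩ BF · AG = -21232/113]
   → B = (-1382/113, 390/113)

B = (-1382/113, 390/113)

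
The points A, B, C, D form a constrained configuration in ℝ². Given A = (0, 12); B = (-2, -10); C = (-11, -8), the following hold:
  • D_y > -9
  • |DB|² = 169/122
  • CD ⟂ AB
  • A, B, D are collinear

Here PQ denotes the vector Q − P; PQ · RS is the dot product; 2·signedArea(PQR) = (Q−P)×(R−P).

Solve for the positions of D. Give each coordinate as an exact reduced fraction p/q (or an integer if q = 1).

D = (-231/122, -1077/122)

1. D_x = -231/122  [A, B, D are collinear ∩ CD ⟂ AB]
2. D_y = -1077/122  [A, B, D are collinear ∩ CD ⟂ AB]
   → D = (-231/122, -1077/122)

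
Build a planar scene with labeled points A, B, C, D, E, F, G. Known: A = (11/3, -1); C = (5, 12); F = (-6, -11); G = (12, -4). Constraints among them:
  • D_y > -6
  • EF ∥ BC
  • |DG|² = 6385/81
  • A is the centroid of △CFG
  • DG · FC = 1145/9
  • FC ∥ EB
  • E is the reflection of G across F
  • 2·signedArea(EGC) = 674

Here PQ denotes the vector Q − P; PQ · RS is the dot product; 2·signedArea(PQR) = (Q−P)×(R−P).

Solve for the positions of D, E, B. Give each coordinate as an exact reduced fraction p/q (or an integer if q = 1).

1. D_x = 29/9  [line -11·x + -23·y + -785/9 = 0 ∩ |DG|² = 6385/81]
2. D_y = -16/3  [line -11·x + -23·y + -785/9 = 0 ∩ |DG|² = 6385/81]
   → D = (29/9, -16/3)
3. E_x = -24  [E is the reflection of G across F]
4. E_y = -18  [E is the reflection of G across F]
   → E = (-24, -18)
5. B_x = -13  [EF ∥ BC ∩ FC ∥ EB]
6. B_y = 5  [EF ∥ BC ∩ FC ∥ EB]
   → B = (-13, 5)

B = (-13, 5)
D = (29/9, -16/3)
E = (-24, -18)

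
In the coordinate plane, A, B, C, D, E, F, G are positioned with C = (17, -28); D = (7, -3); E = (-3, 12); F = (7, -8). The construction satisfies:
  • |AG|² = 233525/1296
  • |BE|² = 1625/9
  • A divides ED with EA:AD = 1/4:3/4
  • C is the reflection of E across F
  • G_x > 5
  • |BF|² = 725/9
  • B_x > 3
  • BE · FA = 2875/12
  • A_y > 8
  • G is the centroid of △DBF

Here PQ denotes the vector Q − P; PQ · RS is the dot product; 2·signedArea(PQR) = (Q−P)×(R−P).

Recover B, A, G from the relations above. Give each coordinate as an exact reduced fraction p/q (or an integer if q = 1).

A = (-1/2, 33/4)
B = (11/3, 1/3)
G = (53/9, -32/9)

1. A_x = -1/2  [A divides ED with EA:AD = 1/4:3/4]
2. A_y = 33/4  [A divides ED with EA:AD = 1/4:3/4]
   → A = (-1/2, 33/4)
3. B_x = 11/3  [line 15/2·x + -65/4·y + -265/12 = 0 ∩ |BE|² = 1625/9]
4. B_y = 1/3  [line 15/2·x + -65/4·y + -265/12 = 0 ∩ |BE|² = 1625/9]
   → B = (11/3, 1/3)
5. G_x = 53/9  [G is the centroid of △DBF]
6. G_y = -32/9  [G is the centroid of △DBF]
   → G = (53/9, -32/9)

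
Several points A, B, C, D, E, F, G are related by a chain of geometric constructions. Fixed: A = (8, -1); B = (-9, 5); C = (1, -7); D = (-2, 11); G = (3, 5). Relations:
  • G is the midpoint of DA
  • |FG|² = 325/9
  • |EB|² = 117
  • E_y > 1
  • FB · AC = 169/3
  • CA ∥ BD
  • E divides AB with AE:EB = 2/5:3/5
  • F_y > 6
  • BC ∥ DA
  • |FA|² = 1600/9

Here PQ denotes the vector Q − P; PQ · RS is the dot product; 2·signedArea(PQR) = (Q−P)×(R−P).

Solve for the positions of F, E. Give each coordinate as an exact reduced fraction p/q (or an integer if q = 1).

1. F_x = -8/3  [line 7·x + 6·y + -70/3 = 0 ∩ |FA|² = 1600/9]
2. F_y = 7  [line 7·x + 6·y + -70/3 = 0 ∩ |FA|² = 1600/9]
   → F = (-8/3, 7)
3. E_x = 6/5  [E divides AB with AE:EB = 2/5:3/5]
4. E_y = 7/5  [E divides AB with AE:EB = 2/5:3/5]
   → E = (6/5, 7/5)

E = (6/5, 7/5)
F = (-8/3, 7)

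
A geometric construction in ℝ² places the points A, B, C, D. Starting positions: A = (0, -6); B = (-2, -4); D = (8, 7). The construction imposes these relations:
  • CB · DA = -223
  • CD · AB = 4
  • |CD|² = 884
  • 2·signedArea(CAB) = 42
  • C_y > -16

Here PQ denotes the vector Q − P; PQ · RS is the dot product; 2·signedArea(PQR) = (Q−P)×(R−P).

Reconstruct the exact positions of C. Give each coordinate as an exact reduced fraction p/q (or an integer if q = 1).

C = (-12, -15)

1. C_x = -12  [CD · AB = 4 ∩ 2·signedArea(CAB) = 42]
2. C_y = -15  [CD · AB = 4 ∩ 2·signedArea(CAB) = 42]
   → C = (-12, -15)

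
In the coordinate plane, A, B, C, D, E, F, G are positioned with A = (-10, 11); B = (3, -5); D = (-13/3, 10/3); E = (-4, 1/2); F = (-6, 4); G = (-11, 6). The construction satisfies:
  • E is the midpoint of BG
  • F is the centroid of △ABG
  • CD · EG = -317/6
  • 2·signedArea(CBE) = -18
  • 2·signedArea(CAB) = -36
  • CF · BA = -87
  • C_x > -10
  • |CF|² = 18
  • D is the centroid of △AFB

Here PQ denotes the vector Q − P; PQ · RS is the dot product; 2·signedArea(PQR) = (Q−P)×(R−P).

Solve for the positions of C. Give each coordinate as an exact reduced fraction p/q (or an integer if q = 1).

C = (-9, 7)

1. C_x = -9  [2·signedArea(CAB) = -36 ∩ CF · BA = -87]
2. C_y = 7  [2·signedArea(CAB) = -36 ∩ CF · BA = -87]
   → C = (-9, 7)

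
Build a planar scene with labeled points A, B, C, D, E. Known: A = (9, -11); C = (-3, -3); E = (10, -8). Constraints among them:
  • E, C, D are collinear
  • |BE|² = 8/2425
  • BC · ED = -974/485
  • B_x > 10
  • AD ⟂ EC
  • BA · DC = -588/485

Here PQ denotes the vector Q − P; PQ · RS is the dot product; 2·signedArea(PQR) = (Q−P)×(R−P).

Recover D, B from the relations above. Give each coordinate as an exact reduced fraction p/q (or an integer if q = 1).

1. D_x = 983/97  [E, C, D are collinear ∩ AD ⟂ EC]
2. D_y = -781/97  [E, C, D are collinear ∩ AD ⟂ EC]
   → D = (983/97, -781/97)
3. B_x = 4876/485  [line 1274/97·x + -490/97·y + -83692/485 = 0 ∩ |BE|² = 8/2425]
4. B_y = -778/97  [line 1274/97·x + -490/97·y + -83692/485 = 0 ∩ |BE|² = 8/2425]
   → B = (4876/485, -778/97)

B = (4876/485, -778/97)
D = (983/97, -781/97)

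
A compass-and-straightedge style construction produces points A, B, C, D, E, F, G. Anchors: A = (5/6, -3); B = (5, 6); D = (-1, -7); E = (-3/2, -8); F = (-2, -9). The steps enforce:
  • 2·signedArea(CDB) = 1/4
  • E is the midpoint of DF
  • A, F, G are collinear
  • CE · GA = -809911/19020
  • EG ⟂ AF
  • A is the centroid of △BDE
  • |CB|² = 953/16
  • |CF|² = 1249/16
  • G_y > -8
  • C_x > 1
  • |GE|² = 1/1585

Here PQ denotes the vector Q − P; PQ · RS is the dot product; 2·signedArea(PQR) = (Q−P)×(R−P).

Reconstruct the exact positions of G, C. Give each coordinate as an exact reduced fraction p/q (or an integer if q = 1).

C = (7/4, -1)
G = (-4827/3170, -12663/1585)

1. G_x = -4827/3170  [A, F, G are collinear ∩ EG ⟂ AF]
2. G_y = -12663/1585  [A, F, G are collinear ∩ EG ⟂ AF]
   → G = (-4827/3170, -12663/1585)
3. C_x = 7/4  [2·signedArea(CDB) = 1/4 ∩ CE · GA = -809911/19020]
4. C_y = -1  [2·signedArea(CDB) = 1/4 ∩ CE · GA = -809911/19020]
   → C = (7/4, -1)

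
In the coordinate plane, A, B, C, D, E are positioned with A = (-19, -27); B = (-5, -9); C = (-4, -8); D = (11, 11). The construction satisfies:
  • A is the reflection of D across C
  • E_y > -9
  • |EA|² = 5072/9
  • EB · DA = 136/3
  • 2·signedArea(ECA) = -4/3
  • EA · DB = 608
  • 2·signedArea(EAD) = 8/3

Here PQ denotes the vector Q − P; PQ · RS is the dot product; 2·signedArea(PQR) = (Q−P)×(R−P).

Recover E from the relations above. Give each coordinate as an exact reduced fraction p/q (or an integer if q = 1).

E = (-13/3, -25/3)

1. E_x = -13/3  [2·signedArea(EAD) = 8/3 ∩ EA · DB = 608]
2. E_y = -25/3  [2·signedArea(EAD) = 8/3 ∩ EA · DB = 608]
   → E = (-13/3, -25/3)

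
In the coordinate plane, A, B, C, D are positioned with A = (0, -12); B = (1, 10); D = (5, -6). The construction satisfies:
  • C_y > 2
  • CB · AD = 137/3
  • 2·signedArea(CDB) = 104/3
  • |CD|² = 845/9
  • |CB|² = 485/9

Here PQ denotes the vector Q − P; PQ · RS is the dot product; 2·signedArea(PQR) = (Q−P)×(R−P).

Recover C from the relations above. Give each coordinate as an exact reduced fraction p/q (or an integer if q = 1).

C = (2/3, 8/3)

1. C_x = 2/3  [CB · AD = 137/3 ∩ 2·signedArea(CDB) = 104/3]
2. C_y = 8/3  [CB · AD = 137/3 ∩ 2·signedArea(CDB) = 104/3]
   → C = (2/3, 8/3)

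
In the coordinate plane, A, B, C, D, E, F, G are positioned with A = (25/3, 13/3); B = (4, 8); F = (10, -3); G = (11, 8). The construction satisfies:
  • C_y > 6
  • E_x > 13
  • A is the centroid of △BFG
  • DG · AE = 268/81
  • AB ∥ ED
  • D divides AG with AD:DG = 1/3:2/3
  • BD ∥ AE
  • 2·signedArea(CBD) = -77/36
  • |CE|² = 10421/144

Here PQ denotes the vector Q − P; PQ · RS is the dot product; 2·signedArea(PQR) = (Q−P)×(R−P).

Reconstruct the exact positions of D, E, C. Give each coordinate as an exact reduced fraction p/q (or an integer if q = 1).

C = (115/18, 233/36)
D = (83/9, 50/9)
E = (122/9, 17/9)

1. D_x = 83/9  [D divides AG with AD:DG = 1/3:2/3]
2. D_y = 50/9  [D divides AG with AD:DG = 1/3:2/3]
   → D = (83/9, 50/9)
3. E_x = 122/9  [AB ∥ ED ∩ BD ∥ AE]
4. E_y = 17/9  [AB ∥ ED ∩ BD ∥ AE]
   → E = (122/9, 17/9)
5. C_x = 115/18  [line 22/9·x + 47/9·y + -593/12 = 0 ∩ |CE|² = 10421/144]
6. C_y = 233/36  [line 22/9·x + 47/9·y + -593/12 = 0 ∩ |CE|² = 10421/144]
   → C = (115/18, 233/36)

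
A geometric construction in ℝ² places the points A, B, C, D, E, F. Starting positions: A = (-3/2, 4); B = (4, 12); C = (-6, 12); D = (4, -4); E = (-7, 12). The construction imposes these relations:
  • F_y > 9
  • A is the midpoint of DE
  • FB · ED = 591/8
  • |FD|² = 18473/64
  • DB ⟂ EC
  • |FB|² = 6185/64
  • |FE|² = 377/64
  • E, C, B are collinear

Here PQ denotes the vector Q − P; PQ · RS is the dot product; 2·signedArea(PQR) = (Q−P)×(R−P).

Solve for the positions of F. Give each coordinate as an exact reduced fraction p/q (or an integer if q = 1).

1. F_x = -45/8  [line -11·x + 16·y + -1775/8 = 0 ∩ |FD|² = 18473/64]
2. F_y = 10  [line -11·x + 16·y + -1775/8 = 0 ∩ |FD|² = 18473/64]
   → F = (-45/8, 10)

F = (-45/8, 10)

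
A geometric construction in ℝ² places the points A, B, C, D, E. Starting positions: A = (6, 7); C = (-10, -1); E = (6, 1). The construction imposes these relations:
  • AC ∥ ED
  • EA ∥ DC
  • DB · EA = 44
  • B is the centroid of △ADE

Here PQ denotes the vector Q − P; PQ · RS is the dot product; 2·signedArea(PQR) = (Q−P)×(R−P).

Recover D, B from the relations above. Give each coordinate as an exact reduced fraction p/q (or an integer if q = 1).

1. D_x = -10  [EA ∥ DC ∩ AC ∥ ED]
2. D_y = -7  [EA ∥ DC ∩ AC ∥ ED]
   → D = (-10, -7)
3. B_x = 2/3  [B is the centroid of △ADE]
4. B_y = 1/3  [B is the centroid of △ADE]
   → B = (2/3, 1/3)

B = (2/3, 1/3)
D = (-10, -7)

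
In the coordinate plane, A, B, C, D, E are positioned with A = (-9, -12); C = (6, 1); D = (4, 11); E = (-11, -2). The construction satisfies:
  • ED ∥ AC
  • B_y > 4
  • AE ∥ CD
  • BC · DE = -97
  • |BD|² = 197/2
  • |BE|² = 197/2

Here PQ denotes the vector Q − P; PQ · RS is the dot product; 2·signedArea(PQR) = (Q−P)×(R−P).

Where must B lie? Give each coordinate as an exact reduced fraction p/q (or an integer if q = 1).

1. B_x = -7/2  [line 15·x + 13·y + -6 = 0 ∩ |BD|² = 197/2]
2. B_y = 9/2  [line 15·x + 13·y + -6 = 0 ∩ |BD|² = 197/2]
   → B = (-7/2, 9/2)

B = (-7/2, 9/2)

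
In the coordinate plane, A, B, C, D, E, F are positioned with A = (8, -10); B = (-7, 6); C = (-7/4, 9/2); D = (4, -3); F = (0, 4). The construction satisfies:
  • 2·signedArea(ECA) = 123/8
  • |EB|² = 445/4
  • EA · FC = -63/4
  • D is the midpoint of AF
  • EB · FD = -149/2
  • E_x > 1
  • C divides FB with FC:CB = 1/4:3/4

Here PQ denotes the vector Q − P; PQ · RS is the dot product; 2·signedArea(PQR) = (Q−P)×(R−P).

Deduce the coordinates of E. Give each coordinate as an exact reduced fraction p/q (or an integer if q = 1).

E = (2, 1/2)

1. E_x = 2  [2·signedArea(ECA) = 123/8 ∩ EA · FC = -63/4]
2. E_y = 1/2  [2·signedArea(ECA) = 123/8 ∩ EA · FC = -63/4]
   → E = (2, 1/2)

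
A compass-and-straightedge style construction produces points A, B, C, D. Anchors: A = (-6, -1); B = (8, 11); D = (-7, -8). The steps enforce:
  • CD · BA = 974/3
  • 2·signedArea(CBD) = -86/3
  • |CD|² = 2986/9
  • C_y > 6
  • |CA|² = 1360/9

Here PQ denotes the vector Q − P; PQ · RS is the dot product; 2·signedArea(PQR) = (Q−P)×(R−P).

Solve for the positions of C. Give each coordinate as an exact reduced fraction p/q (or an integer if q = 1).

C = (10/3, 7)

1. C_x = 10/3  [CD · BA = 974/3 ∩ 2·signedArea(CBD) = -86/3]
2. C_y = 7  [CD · BA = 974/3 ∩ 2·signedArea(CBD) = -86/3]
   → C = (10/3, 7)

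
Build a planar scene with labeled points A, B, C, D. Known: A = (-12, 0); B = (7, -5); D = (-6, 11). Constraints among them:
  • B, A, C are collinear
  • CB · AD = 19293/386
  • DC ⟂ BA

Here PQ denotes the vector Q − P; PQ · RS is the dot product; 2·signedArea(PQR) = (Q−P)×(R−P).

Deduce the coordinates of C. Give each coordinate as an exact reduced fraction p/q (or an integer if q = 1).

1. C_x = -3511/386  [B, A, C are collinear ∩ DC ⟂ BA]
2. C_y = -295/386  [B, A, C are collinear ∩ DC ⟂ BA]
   → C = (-3511/386, -295/386)

C = (-3511/386, -295/386)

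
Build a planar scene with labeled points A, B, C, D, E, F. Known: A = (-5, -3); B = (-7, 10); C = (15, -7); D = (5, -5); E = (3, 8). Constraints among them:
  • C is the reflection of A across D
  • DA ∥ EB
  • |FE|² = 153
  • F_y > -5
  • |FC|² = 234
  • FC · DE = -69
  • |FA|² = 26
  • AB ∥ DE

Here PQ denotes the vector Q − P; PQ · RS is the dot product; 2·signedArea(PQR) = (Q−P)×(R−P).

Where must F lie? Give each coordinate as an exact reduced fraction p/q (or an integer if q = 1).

1. F_x = 0  [line 2·x + -13·y + -52 = 0 ∩ |FA|² = 26]
2. F_y = -4  [line 2·x + -13·y + -52 = 0 ∩ |FA|² = 26]
   → F = (0, -4)

F = (0, -4)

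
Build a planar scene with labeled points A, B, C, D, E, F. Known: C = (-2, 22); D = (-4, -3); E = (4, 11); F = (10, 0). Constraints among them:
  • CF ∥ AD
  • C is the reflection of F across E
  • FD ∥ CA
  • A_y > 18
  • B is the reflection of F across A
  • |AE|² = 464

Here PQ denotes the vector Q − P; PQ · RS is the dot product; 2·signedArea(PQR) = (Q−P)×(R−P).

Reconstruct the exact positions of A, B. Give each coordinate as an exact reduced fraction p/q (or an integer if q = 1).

1. A_x = -16  [CF ∥ AD ∩ FD ∥ CA]
2. A_y = 19  [CF ∥ AD ∩ FD ∥ CA]
   → A = (-16, 19)
3. B_x = -42  [B is the reflection of F across A]
4. B_y = 38  [B is the reflection of F across A]
   → B = (-42, 38)

A = (-16, 19)
B = (-42, 38)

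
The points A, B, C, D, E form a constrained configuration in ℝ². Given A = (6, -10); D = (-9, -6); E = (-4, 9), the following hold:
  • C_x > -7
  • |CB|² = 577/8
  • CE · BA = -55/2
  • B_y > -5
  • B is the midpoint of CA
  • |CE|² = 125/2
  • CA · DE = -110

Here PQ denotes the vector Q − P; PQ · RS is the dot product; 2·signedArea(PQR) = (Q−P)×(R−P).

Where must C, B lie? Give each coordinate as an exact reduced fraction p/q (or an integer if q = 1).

1. C_x = -13/2  [line -5·x + -15·y + -10 = 0 ∩ |CE|² = 125/2]
2. C_y = 3/2  [line -5·x + -15·y + -10 = 0 ∩ |CE|² = 125/2]
   → C = (-13/2, 3/2)
3. B_x = -1/4  [CE · BA = -55/2 ∩ B is the midpoint of CA]
4. B_y = -17/4  [CE · BA = -55/2 ∩ B is the midpoint of CA]
   → B = (-1/4, -17/4)

B = (-1/4, -17/4)
C = (-13/2, 3/2)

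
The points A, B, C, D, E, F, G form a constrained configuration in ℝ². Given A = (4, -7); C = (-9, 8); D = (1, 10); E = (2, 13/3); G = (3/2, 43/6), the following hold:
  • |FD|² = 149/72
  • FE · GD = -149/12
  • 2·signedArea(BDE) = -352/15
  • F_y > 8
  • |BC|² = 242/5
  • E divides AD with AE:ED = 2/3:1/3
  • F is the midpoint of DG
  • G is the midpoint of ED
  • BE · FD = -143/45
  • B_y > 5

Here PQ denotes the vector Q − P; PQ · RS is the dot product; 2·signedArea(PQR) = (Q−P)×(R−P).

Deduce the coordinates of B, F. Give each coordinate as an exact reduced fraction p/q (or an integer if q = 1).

B = (-12/5, 29/5)
F = (5/4, 103/12)

1. F_x = 5/4  [F is the midpoint of DG]
2. F_y = 103/12  [F is the midpoint of DG]
   → F = (5/4, 103/12)
3. B_x = -12/5  [2·signedArea(BDE) = -352/15 ∩ BE · FD = -143/45]
4. B_y = 29/5  [2·signedArea(BDE) = -352/15 ∩ BE · FD = -143/45]
   → B = (-12/5, 29/5)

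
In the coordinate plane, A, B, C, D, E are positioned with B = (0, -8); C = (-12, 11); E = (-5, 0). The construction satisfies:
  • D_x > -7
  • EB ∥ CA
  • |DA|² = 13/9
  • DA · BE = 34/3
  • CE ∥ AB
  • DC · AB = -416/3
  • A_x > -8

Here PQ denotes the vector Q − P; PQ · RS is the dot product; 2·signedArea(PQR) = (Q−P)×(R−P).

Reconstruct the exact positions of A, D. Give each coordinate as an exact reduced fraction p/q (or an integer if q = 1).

A = (-7, 3)
D = (-19/3, 2)

1. A_x = -7  [CE ∥ AB ∩ EB ∥ CA]
2. A_y = 3  [CE ∥ AB ∩ EB ∥ CA]
   → A = (-7, 3)
3. D_x = -19/3  [DA · BE = 34/3 ∩ DC · AB = -416/3]
4. D_y = 2  [DA · BE = 34/3 ∩ DC · AB = -416/3]
   → D = (-19/3, 2)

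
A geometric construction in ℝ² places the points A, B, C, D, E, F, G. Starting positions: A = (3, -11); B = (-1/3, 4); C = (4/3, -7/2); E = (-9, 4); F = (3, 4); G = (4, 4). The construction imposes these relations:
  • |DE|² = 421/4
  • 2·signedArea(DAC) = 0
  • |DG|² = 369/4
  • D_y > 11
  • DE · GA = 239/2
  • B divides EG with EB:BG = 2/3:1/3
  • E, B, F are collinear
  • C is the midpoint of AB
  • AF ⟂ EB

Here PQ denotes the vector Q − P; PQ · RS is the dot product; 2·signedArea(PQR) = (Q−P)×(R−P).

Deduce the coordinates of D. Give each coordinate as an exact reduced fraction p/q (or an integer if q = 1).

D = (-2, 23/2)

1. D_x = -2  [2·signedArea(DAC) = 0 ∩ DE · GA = 239/2]
2. D_y = 23/2  [2·signedArea(DAC) = 0 ∩ DE · GA = 239/2]
   → D = (-2, 23/2)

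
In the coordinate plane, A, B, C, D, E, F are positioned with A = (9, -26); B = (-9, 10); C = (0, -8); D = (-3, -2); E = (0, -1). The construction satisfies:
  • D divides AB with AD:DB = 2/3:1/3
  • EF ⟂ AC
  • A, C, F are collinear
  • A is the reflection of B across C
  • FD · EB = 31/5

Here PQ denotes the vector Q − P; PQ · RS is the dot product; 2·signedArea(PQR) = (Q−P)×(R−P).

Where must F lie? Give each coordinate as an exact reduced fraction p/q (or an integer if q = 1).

1. F_x = -14/5  [A, C, F are collinear ∩ EF ⟂ AC]
2. F_y = -12/5  [A, C, F are collinear ∩ EF ⟂ AC]
   → F = (-14/5, -12/5)

F = (-14/5, -12/5)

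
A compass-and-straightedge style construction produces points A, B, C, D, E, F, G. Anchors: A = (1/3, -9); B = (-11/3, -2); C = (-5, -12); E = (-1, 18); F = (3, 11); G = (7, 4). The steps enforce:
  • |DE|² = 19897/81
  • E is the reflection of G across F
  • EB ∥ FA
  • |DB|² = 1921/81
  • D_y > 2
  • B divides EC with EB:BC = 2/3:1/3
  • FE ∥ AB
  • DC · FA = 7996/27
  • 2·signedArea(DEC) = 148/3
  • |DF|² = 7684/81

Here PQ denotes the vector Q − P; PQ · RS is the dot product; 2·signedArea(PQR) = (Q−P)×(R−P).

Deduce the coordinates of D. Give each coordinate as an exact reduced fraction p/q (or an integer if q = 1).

D = (-13/9, 7/3)

1. D_x = -13/9  [DC · FA = 7996/27 ∩ 2·signedArea(DEC) = 148/3]
2. D_y = 7/3  [DC · FA = 7996/27 ∩ 2·signedArea(DEC) = 148/3]
   → D = (-13/9, 7/3)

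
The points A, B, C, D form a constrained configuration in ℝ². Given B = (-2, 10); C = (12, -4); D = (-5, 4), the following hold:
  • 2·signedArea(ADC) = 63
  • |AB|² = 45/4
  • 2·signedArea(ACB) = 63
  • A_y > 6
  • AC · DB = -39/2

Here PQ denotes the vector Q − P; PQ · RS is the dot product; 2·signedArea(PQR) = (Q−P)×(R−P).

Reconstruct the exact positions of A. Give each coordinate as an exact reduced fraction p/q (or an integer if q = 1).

A = (-7/2, 7)

1. A_x = -7/2  [AC · DB = -39/2 ∩ 2·signedArea(ACB) = 63]
2. A_y = 7  [AC · DB = -39/2 ∩ 2·signedArea(ACB) = 63]
   → A = (-7/2, 7)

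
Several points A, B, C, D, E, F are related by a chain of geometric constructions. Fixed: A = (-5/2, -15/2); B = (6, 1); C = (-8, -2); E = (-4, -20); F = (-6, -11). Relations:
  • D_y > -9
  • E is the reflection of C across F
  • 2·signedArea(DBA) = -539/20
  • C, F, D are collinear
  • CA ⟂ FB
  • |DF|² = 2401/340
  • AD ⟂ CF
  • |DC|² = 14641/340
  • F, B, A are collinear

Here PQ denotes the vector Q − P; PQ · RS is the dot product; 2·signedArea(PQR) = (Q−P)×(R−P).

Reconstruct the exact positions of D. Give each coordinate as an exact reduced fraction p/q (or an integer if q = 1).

D = (-559/85, -1429/170)

1. D_x = -559/85  [C, F, D are collinear ∩ AD ⟂ CF]
2. D_y = -1429/170  [C, F, D are collinear ∩ AD ⟂ CF]
   → D = (-559/85, -1429/170)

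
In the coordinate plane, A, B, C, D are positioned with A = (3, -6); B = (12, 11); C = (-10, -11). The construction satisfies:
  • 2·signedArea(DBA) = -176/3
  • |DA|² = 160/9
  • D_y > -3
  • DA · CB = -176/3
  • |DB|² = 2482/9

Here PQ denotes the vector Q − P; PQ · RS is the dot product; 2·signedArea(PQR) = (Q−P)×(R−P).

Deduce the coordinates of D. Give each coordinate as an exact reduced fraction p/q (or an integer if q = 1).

D = (5/3, -2)

1. D_x = 5/3  [2·signedArea(DBA) = -176/3 ∩ DA · CB = -176/3]
2. D_y = -2  [2·signedArea(DBA) = -176/3 ∩ DA · CB = -176/3]
   → D = (5/3, -2)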